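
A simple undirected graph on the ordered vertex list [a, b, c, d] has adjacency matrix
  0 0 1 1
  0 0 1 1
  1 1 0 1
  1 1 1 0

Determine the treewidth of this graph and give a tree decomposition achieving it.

Treewidth 2.
One optimal decomposition is:
Bags: B1 = {a, c, d}  B2 = {b, c, d}
Tree: B1–B2

Every bag has size at most 3, so the width is 3 − 1 = 2 and tw(G) ≤ 2. On the other hand G contains the 3-clique {a, c, d}. A clique must lie in a single bag of any decomposition, so no decomposition can have width below 2. Therefore the treewidth is 2.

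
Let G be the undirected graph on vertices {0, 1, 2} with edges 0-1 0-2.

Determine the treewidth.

A width-1 tree decomposition is:
Bags: B1 = {0, 2}  B2 = {0, 1}
Tree: B1–B2
Every bag has size at most 2, so the width is 2 − 1 = 1 and tw(G) ≤ 1. G has an edge, so its treewidth is at least 1. Combining the bounds, tw(G) = 1.

1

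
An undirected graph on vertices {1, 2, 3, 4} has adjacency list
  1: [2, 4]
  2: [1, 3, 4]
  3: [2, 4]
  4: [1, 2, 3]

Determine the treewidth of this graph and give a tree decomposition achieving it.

Each bag holds 3 vertices, so the decomposition has width 2, which upper-bounds the treewidth. For the lower bound, the 3 vertices {1, 2, 4} are pairwise adjacent, and any tree decomposition puts a clique entirely inside one bag — forcing width ≥ 2. Combining the bounds, tw(G) = 2.

Treewidth 2.
One optimal decomposition is:
Bags: B1 = {1, 2, 4}  B2 = {2, 3, 4}
Tree: B1–B2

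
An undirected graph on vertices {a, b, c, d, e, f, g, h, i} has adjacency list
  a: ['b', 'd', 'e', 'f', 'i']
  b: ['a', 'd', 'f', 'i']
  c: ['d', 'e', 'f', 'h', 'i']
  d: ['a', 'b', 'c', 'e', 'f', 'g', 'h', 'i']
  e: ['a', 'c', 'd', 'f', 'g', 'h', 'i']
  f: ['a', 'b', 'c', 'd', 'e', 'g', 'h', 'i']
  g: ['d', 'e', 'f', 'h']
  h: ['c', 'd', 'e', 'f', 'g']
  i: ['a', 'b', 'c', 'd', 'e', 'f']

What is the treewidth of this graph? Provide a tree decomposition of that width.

Treewidth 4.
One optimal decomposition is:
Bags: B1 = {d, e, f, g, h}  B2 = {c, d, e, f, h}  B3 = {c, d, e, f, i}  B4 = {a, d, e, f, i}  B5 = {a, b, d, f, i}
Tree: B1–B2, B2–B3, B3–B4, B4–B5

Every bag has size at most 5, so the width is 5 − 1 = 4 and tw(G) ≤ 4. On the other hand G contains the 5-clique {d, e, f, g, h}. A clique must lie in a single bag of any decomposition, so no decomposition can have width below 4. The upper and lower bounds meet at 4, so that is the treewidth.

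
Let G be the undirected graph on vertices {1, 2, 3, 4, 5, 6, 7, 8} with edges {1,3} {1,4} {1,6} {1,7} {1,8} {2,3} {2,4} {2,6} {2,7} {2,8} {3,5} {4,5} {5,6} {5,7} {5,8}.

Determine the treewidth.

3

A width-3 tree decomposition is:
Bags: B1 = {1, 2, 5, 7}  B2 = {1, 2, 5, 6}  B3 = {1, 2, 5, 8}  B4 = {1, 2, 4, 5}  B5 = {1, 2, 3, 5}
Tree: B1–B2, B2–B3, B3–B4, B4–B5
Each bag holds 4 vertices, so the decomposition has width 3, which upper-bounds the treewidth. For the lower bound: the 4 vertex sets {1,7}, {2,6}, {5}, {8} are disjoint, each induces a connected subgraph, and every pair is joined by at least one edge of G. Contracting each set to a single vertex therefore yields K_{4} as a minor, and since treewidth is minor-monotone, tw(G) ≥ tw(K_{4}) = 3. Hence tw(G) = 3 exactly.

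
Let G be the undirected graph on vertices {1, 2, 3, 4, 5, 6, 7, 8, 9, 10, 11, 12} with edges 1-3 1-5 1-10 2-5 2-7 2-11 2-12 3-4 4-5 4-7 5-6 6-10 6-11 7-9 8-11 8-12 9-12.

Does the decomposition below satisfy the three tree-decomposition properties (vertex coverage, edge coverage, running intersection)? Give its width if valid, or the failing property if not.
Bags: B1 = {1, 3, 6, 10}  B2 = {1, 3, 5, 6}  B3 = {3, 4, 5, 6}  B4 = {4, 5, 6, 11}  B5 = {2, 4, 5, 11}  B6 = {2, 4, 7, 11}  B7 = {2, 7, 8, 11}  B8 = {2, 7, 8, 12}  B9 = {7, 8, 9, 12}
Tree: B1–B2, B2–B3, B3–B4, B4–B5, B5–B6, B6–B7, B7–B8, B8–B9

Checking the three conditions: (i) the bags cover all of {1, 2, 3, 4, 5, 6, 7, 8, 9, 10, 11, 12}; (ii) for each edge, some bag contains both endpoints; (iii) the bags containing any fixed vertex form a subtree. All hold, so the decomposition is valid with width 4 − 1 = 3.

Yes; width 3.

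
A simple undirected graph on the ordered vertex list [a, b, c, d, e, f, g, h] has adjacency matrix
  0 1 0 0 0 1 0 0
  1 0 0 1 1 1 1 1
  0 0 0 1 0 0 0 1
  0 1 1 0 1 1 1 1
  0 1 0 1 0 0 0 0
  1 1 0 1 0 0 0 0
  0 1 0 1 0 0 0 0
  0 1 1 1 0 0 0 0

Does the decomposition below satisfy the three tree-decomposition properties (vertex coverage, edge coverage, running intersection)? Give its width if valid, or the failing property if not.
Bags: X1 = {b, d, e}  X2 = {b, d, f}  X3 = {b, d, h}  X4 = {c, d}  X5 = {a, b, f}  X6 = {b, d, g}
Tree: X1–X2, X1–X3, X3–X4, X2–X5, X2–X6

A tree decomposition must satisfy three properties: every vertex lies in some bag; for every edge, both endpoints lie together in some bag; and for every vertex, the bags containing it form a connected subtree. Here edge (h,c) lies in no bag, so the decomposition is invalid.

No — edge (h,c) lies in no bag.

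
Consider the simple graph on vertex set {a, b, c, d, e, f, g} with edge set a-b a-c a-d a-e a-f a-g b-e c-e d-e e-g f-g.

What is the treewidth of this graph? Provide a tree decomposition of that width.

Treewidth 2.
One such decomposition:
Bags: B1 = {a, b, e}  B2 = {a, d, e}  B3 = {a, c, e}  B4 = {a, e, g}  B5 = {a, f, g}
Tree: B1–B2, B1–B3, B3–B4, B4–B5

The largest bag has 3 vertices, giving width 2; this decomposition certifies tw(G) ≤ 2. Conversely, {a, d, e} is a clique of size 3, and the vertices of any clique must share a bag in every tree decomposition; so some bag has ≥ 3 vertices and tw(G) ≥ 2. Combining the bounds, tw(G) = 2.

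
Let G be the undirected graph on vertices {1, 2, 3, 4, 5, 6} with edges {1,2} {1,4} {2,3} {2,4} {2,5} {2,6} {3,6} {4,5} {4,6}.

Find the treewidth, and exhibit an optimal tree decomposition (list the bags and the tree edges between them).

Each bag holds 3 vertices, so the decomposition has width 2, which upper-bounds the treewidth. Conversely, {2, 3, 6} is a clique of size 3, and the vertices of any clique must share a bag in every tree decomposition; so some bag has ≥ 3 vertices and tw(G) ≥ 2. Combining the bounds, tw(G) = 2.

Treewidth 2.
One such decomposition:
Bags: B1 = {1, 2, 4}  B2 = {2, 4, 6}  B3 = {2, 3, 6}  B4 = {2, 4, 5}
Tree: B1–B2, B2–B3, B2–B4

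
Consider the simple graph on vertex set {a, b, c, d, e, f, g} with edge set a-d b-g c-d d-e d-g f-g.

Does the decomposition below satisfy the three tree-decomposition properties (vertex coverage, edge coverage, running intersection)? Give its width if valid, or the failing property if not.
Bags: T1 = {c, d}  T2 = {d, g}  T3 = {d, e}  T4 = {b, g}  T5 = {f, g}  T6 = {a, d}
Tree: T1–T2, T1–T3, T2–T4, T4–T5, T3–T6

Yes; width 1.

Every vertex of G appears in some bag (union = {a, b, c, d, e, f, g}); every edge is covered by a bag; and for each vertex v the set of bags containing v is connected in the bag tree. The decomposition is therefore valid. The largest bag has 2 vertices, so the width is 1.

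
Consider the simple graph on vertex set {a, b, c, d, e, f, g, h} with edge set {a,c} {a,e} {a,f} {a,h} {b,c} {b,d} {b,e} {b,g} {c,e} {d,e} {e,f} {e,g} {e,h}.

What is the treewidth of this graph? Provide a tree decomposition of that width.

Treewidth 2.
One such decomposition:
Bags: B1 = {a, c, e}  B2 = {b, c, e}  B3 = {b, e, g}  B4 = {a, e, h}  B5 = {b, d, e}  B6 = {a, e, f}
Tree: B1–B2, B2–B3, B1–B4, B3–B5, B4–B6

Every bag has size at most 3, so the width is 3 − 1 = 2 and tw(G) ≤ 2. On the other hand G contains the 3-clique {a, e, h}. A clique must lie in a single bag of any decomposition, so no decomposition can have width below 2. The upper and lower bounds meet at 2, so that is the treewidth.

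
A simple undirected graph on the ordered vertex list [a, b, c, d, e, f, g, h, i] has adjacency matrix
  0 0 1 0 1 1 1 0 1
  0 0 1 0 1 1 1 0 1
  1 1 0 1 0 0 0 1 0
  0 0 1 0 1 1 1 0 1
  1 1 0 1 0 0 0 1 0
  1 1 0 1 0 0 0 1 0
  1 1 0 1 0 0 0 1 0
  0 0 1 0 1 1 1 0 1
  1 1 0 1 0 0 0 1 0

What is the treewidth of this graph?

A width-4 tree decomposition is:
Bags: B1 = {a, b, d, e, h}  B2 = {a, b, d, h, i}  B3 = {a, b, d, g, h}  B4 = {a, b, d, f, h}  B5 = {a, b, c, d, h}
Tree: B1–B2, B2–B3, B3–B4, B4–B5
Each bag holds 5 vertices, so the decomposition has width 4, which upper-bounds the treewidth. For the lower bound: the 5 vertex sets {e,h}, {d,i}, {a,g}, {b}, {f} are disjoint, each induces a connected subgraph, and every pair is joined by at least one edge of G. Contracting each set to a single vertex therefore yields K_{5} as a minor, and since treewidth is minor-monotone, tw(G) ≥ tw(K_{5}) = 4. The upper and lower bounds meet at 4, so that is the treewidth.

4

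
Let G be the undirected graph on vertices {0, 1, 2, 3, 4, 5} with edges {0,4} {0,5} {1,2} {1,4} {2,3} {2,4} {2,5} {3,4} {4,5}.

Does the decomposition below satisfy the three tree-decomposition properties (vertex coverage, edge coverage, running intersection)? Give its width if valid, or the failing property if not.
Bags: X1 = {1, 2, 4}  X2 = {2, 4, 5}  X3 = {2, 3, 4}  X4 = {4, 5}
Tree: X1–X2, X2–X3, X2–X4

No — vertex 0 appears in no bag.

A tree decomposition must satisfy three properties: every vertex lies in some bag; for every edge, both endpoints lie together in some bag; and for every vertex, the bags containing it form a connected subtree. Here vertex 0 appears in no bag, so the decomposition is invalid.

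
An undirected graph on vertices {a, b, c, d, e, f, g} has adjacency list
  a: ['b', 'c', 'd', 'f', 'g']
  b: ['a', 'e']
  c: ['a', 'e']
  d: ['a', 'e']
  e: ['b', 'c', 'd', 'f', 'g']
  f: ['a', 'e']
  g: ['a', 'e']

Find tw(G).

A width-2 tree decomposition is:
Bags: B1 = {a, e, g}  B2 = {a, c, e}  B3 = {a, d, e}  B4 = {a, b, e}  B5 = {a, e, f}
Tree: B1–B2, B2–B3, B3–B4, B4–B5
The largest bag has 3 vertices, giving width 2; this decomposition certifies tw(G) ≤ 2. The edges a–g–e–c–a form a cycle, so G is not a tree and its treewidth is at least 2. The upper and lower bounds meet at 2, so that is the treewidth.

2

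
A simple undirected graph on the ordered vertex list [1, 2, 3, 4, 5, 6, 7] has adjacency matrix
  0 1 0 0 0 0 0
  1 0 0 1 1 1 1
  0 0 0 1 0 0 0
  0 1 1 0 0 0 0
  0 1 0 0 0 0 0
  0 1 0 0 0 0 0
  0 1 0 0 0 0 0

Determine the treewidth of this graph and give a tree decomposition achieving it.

Every bag has size at most 2, so the width is 2 − 1 = 1 and tw(G) ≤ 1. Any graph with an edge has treewidth ≥ 1, and G has the edge 4–2. Hence tw(G) = 1 exactly.

Treewidth 1.
Bags: B1 = {2, 4}  B2 = {2, 6}  B3 = {2, 5}  B4 = {1, 2}  B5 = {3, 4}  B6 = {2, 7}
Tree: B1–B2, B1–B3, B1–B4, B1–B5, B1–B6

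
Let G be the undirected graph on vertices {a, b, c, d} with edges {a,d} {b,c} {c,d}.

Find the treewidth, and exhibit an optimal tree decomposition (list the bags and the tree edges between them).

Treewidth 1.
One optimal decomposition is:
Bags: B1 = {a, d}  B2 = {c, d}  B3 = {b, c}
Tree: B1–B2, B2–B3

Each bag holds 2 vertices, so the decomposition has width 1, which upper-bounds the treewidth. Any graph with an edge has treewidth ≥ 1, and G has the edge a–d. The upper and lower bounds meet at 1, so that is the treewidth.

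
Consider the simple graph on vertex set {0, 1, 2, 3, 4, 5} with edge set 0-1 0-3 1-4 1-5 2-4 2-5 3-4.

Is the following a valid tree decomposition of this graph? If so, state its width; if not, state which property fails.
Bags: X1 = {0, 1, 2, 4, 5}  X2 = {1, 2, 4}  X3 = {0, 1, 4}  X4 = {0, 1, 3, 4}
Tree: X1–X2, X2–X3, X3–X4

A tree decomposition must satisfy three properties: every vertex lies in some bag; for every edge, both endpoints lie together in some bag; and for every vertex, the bags containing it form a connected subtree. Here bags containing vertex 0 are not connected in the tree, so the decomposition is invalid.

No — bags containing vertex 0 are not connected in the tree.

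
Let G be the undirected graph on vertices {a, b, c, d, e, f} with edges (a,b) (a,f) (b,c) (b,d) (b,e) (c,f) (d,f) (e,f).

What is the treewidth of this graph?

2

A width-2 tree decomposition is:
Bags: B1 = {b, d, f}  B2 = {a, b, f}  B3 = {b, c, f}  B4 = {b, e, f}
Tree: B1–B2, B2–B3, B3–B4
The largest bag has 3 vertices, giving width 2; this decomposition certifies tw(G) ≤ 2. For the lower bound, G contains the cycle b–d–f–a–b, so G is not a forest; only forests have treewidth ≤ 1, hence tw(G) ≥ 2. Therefore the treewidth is 2.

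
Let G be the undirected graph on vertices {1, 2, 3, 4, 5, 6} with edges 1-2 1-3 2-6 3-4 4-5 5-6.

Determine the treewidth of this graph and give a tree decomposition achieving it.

The largest bag has 3 vertices, giving width 2; this decomposition certifies tw(G) ≤ 2. Since 1–3–4–5–6–2–1 is a cycle in G, G is not acyclic. Forests are exactly the graphs of treewidth ≤ 1, so tw(G) ≥ 2. Therefore the treewidth is 2.

Treewidth 2.
One optimal decomposition is:
Bags: B1 = {1, 3, 4}  B2 = {1, 4, 5}  B3 = {1, 5, 6}  B4 = {1, 2, 6}
Tree: B1–B2, B2–B3, B3–B4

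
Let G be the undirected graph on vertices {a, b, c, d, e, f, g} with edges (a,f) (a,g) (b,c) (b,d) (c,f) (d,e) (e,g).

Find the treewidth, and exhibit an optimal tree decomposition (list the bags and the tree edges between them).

Treewidth 2.
Bags: B1 = {a, c, f}  B2 = {a, b, c}  B3 = {a, b, d}  B4 = {a, d, e}  B5 = {a, e, g}
Tree: B1–B2, B2–B3, B3–B4, B4–B5

The largest bag has 3 vertices, giving width 2; this decomposition certifies tw(G) ≤ 2. Since a–f–c–b–d–e–g–a is a cycle in G, G is not acyclic. Forests are exactly the graphs of treewidth ≤ 1, so tw(G) ≥ 2. Therefore the treewidth is 2.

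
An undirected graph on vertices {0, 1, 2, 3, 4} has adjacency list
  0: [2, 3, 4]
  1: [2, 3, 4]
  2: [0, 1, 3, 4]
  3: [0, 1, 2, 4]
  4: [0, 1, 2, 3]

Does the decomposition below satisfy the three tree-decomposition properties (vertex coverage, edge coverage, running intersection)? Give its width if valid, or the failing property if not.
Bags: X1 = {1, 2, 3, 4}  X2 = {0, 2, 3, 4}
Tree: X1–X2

Yes; width 3.

Vertex coverage: the bags together contain {0, 1, 2, 3, 4}, the full vertex set. Edge coverage: each edge of G has both endpoints in at least one bag. Running intersection: for every vertex, the bags containing it form a connected subtree. All three properties hold, so this is a valid tree decomposition of width max|bag| − 1 = 3, and hence tw(G) ≤ 3.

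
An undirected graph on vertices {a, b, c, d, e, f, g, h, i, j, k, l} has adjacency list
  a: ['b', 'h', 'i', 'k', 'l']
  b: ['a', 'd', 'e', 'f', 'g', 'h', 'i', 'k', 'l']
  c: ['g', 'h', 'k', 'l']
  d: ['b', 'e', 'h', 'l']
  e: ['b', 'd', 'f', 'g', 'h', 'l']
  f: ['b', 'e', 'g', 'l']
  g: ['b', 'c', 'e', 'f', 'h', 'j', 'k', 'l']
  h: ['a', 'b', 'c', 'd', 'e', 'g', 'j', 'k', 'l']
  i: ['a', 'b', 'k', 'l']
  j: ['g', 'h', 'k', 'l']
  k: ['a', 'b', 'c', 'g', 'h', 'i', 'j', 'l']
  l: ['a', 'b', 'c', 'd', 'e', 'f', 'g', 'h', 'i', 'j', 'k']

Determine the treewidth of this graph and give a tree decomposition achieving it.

Every bag has size at most 5, so the width is 5 − 1 = 4 and tw(G) ≤ 4. Conversely, {b, d, e, h, l} is a clique of size 5, and the vertices of any clique must share a bag in every tree decomposition; so some bag has ≥ 5 vertices and tw(G) ≥ 4. The upper and lower bounds meet at 4, so that is the treewidth.

Treewidth 4.
One such decomposition:
Bags: B1 = {b, g, h, k, l}  B2 = {a, b, h, k, l}  B3 = {g, h, j, k, l}  B4 = {b, e, g, h, l}  B5 = {b, d, e, h, l}  B6 = {a, b, i, k, l}  B7 = {b, e, f, g, l}  B8 = {c, g, h, k, l}
Tree: B1–B2, B1–B3, B1–B4, B4–B5, B2–B6, B4–B7, B1–B8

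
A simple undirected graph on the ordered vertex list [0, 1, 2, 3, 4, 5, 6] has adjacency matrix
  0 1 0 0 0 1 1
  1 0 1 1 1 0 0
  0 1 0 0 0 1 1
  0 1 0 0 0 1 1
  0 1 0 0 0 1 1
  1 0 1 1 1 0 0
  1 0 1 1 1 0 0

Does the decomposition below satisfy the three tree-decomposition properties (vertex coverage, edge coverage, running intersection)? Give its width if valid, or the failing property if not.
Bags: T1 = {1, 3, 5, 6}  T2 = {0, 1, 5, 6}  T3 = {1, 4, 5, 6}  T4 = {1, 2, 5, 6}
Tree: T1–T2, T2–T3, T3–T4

Vertex coverage: the bags together contain {0, 1, 2, 3, 4, 5, 6}, the full vertex set. Edge coverage: each edge of G has both endpoints in at least one bag. Running intersection: for every vertex, the bags containing it form a connected subtree. All three properties hold, so this is a valid tree decomposition of width max|bag| − 1 = 3, and hence tw(G) ≤ 3.

Yes; width 3.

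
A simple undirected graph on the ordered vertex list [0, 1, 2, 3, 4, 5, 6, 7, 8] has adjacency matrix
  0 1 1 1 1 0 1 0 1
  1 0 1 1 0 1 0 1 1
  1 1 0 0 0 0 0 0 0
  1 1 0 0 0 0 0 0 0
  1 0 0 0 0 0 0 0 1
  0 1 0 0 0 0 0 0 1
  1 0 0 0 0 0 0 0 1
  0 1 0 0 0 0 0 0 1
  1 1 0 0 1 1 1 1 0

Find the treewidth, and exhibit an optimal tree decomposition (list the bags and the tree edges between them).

Treewidth 2.
Bags: B1 = {0, 1, 3}  B2 = {0, 1, 8}  B3 = {1, 7, 8}  B4 = {1, 5, 8}  B5 = {0, 1, 2}  B6 = {0, 4, 8}  B7 = {0, 6, 8}
Tree: B1–B2, B2–B3, B2–B4, B2–B5, B2–B6, B2–B7

Each bag holds 3 vertices, so the decomposition has width 2, which upper-bounds the treewidth. For the lower bound, the 3 vertices {0, 1, 8} are pairwise adjacent, and any tree decomposition puts a clique entirely inside one bag — forcing width ≥ 2. Hence tw(G) = 2 exactly.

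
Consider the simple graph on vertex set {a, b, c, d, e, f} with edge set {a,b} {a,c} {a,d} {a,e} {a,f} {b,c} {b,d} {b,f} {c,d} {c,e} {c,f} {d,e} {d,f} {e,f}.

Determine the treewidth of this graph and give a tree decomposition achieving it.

Treewidth 4.
Bags: B1 = {a, b, c, d, f}  B2 = {a, c, d, e, f}
Tree: B1–B2

Each bag holds 5 vertices, so the decomposition has width 4, which upper-bounds the treewidth. For the lower bound, the 5 vertices {a, c, d, e, f} are pairwise adjacent, and any tree decomposition puts a clique entirely inside one bag — forcing width ≥ 4. Therefore the treewidth is 4.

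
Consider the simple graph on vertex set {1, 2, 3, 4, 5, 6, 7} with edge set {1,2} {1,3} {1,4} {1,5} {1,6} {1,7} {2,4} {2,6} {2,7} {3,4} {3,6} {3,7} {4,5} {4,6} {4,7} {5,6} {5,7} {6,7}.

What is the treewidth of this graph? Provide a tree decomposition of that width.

Treewidth 4.
Bags: B1 = {1, 2, 4, 6, 7}  B2 = {1, 4, 5, 6, 7}  B3 = {1, 3, 4, 6, 7}
Tree: B1–B2, B1–B3

Each bag holds 5 vertices, so the decomposition has width 4, which upper-bounds the treewidth. On the other hand G contains the 5-clique {1, 2, 4, 6, 7}. A clique must lie in a single bag of any decomposition, so no decomposition can have width below 4. Combining the bounds, tw(G) = 4.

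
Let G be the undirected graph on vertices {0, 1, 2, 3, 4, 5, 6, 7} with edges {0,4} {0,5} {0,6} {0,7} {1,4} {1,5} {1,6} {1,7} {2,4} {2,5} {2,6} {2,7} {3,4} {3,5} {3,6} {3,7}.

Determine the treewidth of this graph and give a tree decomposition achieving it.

Every bag has size at most 5, so the width is 5 − 1 = 4 and tw(G) ≤ 4. For the lower bound: the 5 vertex sets {0,7}, {2,6}, {3,4}, {1}, {5} are disjoint, each induces a connected subgraph, and every pair is joined by at least one edge of G. Contracting each set to a single vertex therefore yields K_{5} as a minor, and since treewidth is minor-monotone, tw(G) ≥ tw(K_{5}) = 4. Hence tw(G) = 4 exactly.

Treewidth 4.
Bags: B1 = {0, 1, 2, 3, 7}  B2 = {0, 1, 2, 3, 6}  B3 = {0, 1, 2, 3, 4}  B4 = {0, 1, 2, 3, 5}
Tree: B1–B2, B2–B3, B3–B4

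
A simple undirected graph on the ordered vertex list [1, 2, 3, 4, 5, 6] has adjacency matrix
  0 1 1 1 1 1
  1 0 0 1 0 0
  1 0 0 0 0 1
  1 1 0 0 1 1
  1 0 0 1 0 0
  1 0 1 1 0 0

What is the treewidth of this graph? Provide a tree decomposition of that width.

Treewidth 2.
One optimal decomposition is:
Bags: B1 = {1, 2, 4}  B2 = {1, 4, 5}  B3 = {1, 4, 6}  B4 = {1, 3, 6}
Tree: B1–B2, B1–B3, B3–B4

Every bag has size at most 3, so the width is 3 − 1 = 2 and tw(G) ≤ 2. On the other hand G contains the 3-clique {1, 3, 6}. A clique must lie in a single bag of any decomposition, so no decomposition can have width below 2. Combining the bounds, tw(G) = 2.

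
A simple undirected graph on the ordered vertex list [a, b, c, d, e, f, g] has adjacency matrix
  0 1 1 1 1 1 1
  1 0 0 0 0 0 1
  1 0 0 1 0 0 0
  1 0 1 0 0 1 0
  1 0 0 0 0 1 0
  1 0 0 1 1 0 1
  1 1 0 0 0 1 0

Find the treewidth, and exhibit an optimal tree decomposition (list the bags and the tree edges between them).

The largest bag has 3 vertices, giving width 2; this decomposition certifies tw(G) ≤ 2. For the lower bound, the 3 vertices {a, c, d} are pairwise adjacent, and any tree decomposition puts a clique entirely inside one bag — forcing width ≥ 2. The upper and lower bounds meet at 2, so that is the treewidth.

Treewidth 2.
One such decomposition:
Bags: B1 = {a, e, f}  B2 = {a, d, f}  B3 = {a, c, d}  B4 = {a, f, g}  B5 = {a, b, g}
Tree: B1–B2, B2–B3, B1–B4, B4–B5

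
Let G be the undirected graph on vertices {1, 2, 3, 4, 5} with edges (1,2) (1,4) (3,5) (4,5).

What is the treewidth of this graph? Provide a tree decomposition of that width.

Every bag has size at most 2, so the width is 2 − 1 = 1 and tw(G) ≤ 1. Any graph with an edge has treewidth ≥ 1, and G has the edge 2–1. The upper and lower bounds meet at 1, so that is the treewidth.

Treewidth 1.
One such decomposition:
Bags: B1 = {1, 2}  B2 = {1, 4}  B3 = {4, 5}  B4 = {3, 5}
Tree: B1–B2, B2–B3, B3–B4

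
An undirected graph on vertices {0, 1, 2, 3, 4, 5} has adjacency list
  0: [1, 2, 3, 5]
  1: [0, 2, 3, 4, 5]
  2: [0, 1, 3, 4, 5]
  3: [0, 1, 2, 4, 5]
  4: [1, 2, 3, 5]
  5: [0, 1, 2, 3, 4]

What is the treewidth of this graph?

A width-4 tree decomposition is:
Bags: B1 = {0, 1, 2, 3, 5}  B2 = {1, 2, 3, 4, 5}
Tree: B1–B2
Every bag has size at most 5, so the width is 5 − 1 = 4 and tw(G) ≤ 4. For the lower bound, the 5 vertices {0, 1, 2, 3, 5} are pairwise adjacent, and any tree decomposition puts a clique entirely inside one bag — forcing width ≥ 4. The upper and lower bounds meet at 4, so that is the treewidth.

4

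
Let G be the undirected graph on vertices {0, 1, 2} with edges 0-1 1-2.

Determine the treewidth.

1

A width-1 tree decomposition is:
Bags: B1 = {0, 1}  B2 = {1, 2}
Tree: B1–B2
Each bag holds 2 vertices, so the decomposition has width 1, which upper-bounds the treewidth. Since G has at least one edge (e.g. 1–0), it is not an edgeless graph, so tw(G) ≥ 1. Hence tw(G) = 1 exactly.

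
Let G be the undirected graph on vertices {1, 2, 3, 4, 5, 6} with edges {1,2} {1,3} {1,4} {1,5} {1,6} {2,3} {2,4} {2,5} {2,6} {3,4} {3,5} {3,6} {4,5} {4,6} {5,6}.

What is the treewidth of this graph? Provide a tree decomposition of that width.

A single bag containing all 6 vertices is trivially a valid decomposition of width 5. For the lower bound, the 6 vertices {1, 2, 3, 4, 5, 6} are pairwise adjacent, and any tree decomposition puts a clique entirely inside one bag — forcing width ≥ 5. Therefore the treewidth is 5.

Treewidth 5.
Bags: B1 = {1, 2, 3, 4, 5, 6}
Tree: (single bag)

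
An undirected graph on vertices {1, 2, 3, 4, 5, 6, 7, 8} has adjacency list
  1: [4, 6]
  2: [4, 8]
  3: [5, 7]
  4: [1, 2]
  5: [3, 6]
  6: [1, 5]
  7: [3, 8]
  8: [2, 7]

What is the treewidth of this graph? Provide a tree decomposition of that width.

The largest bag has 3 vertices, giving width 2; this decomposition certifies tw(G) ≤ 2. Since 1–6–5–3–7–8–2–4–1 is a cycle in G, G is not acyclic. Forests are exactly the graphs of treewidth ≤ 1, so tw(G) ≥ 2. Hence tw(G) = 2 exactly.

Treewidth 2.
One such decomposition:
Bags: B1 = {1, 5, 6}  B2 = {1, 3, 5}  B3 = {1, 3, 7}  B4 = {1, 7, 8}  B5 = {1, 2, 8}  B6 = {1, 2, 4}
Tree: B1–B2, B2–B3, B3–B4, B4–B5, B5–B6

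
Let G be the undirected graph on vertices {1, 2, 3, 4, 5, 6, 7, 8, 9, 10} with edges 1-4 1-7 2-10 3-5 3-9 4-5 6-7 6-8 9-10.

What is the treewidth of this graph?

1

A width-1 tree decomposition is:
Bags: B1 = {6, 8}  B2 = {6, 7}  B3 = {1, 7}  B4 = {1, 4}  B5 = {4, 5}  B6 = {3, 5}  B7 = {3, 9}  B8 = {9, 10}  B9 = {2, 10}
Tree: B1–B2, B2–B3, B3–B4, B4–B5, B5–B6, B6–B7, B7–B8, B8–B9
The largest bag has 2 vertices, giving width 1; this decomposition certifies tw(G) ≤ 1. Since G has at least one edge (e.g. 8–6), it is not an edgeless graph, so tw(G) ≥ 1. Therefore the treewidth is 1.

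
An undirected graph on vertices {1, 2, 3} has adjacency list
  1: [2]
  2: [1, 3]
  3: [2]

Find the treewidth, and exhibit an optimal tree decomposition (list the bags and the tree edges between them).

Treewidth 1.
One such decomposition:
Bags: B1 = {1, 2}  B2 = {2, 3}
Tree: B1–B2

The largest bag has 2 vertices, giving width 1; this decomposition certifies tw(G) ≤ 1. Any graph with an edge has treewidth ≥ 1, and G has the edge 1–2. Hence tw(G) = 1 exactly.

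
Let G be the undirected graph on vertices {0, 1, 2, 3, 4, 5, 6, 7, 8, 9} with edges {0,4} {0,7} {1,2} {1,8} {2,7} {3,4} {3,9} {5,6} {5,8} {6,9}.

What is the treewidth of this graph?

2

A width-2 tree decomposition is:
Bags: B1 = {0, 2, 7}  B2 = {0, 1, 2}  B3 = {0, 1, 8}  B4 = {0, 5, 8}  B5 = {0, 5, 6}  B6 = {0, 6, 9}  B7 = {0, 3, 9}  B8 = {0, 3, 4}
Tree: B1–B2, B2–B3, B3–B4, B4–B5, B5–B6, B6–B7, B7–B8
The largest bag has 3 vertices, giving width 2; this decomposition certifies tw(G) ≤ 2. For the lower bound, G contains the cycle 0–7–2–1–8–5–6–9–3–4–0, so G is not a forest; only forests have treewidth ≤ 1, hence tw(G) ≥ 2. The upper and lower bounds meet at 2, so that is the treewidth.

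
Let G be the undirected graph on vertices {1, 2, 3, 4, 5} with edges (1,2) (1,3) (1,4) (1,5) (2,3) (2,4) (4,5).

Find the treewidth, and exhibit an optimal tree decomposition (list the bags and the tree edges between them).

Every bag has size at most 3, so the width is 3 − 1 = 2 and tw(G) ≤ 2. For the lower bound, the 3 vertices {1, 2, 3} are pairwise adjacent, and any tree decomposition puts a clique entirely inside one bag — forcing width ≥ 2. Hence tw(G) = 2 exactly.

Treewidth 2.
One such decomposition:
Bags: B1 = {1, 2, 3}  B2 = {1, 2, 4}  B3 = {1, 4, 5}
Tree: B1–B2, B2–B3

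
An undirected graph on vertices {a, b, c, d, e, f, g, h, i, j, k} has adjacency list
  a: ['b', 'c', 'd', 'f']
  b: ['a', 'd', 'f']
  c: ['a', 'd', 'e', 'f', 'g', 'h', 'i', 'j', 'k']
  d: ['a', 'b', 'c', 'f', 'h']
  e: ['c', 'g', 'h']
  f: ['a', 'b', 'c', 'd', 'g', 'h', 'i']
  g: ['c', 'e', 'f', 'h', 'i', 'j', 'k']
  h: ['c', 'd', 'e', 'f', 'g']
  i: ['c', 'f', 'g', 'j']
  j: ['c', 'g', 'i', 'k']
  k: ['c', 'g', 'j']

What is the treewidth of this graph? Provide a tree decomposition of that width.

Every bag has size at most 4, so the width is 4 − 1 = 3 and tw(G) ≤ 3. On the other hand G contains the 4-clique {c, d, f, h}. A clique must lie in a single bag of any decomposition, so no decomposition can have width below 3. Hence tw(G) = 3 exactly.

Treewidth 3.
One optimal decomposition is:
Bags: B1 = {c, f, g, i}  B2 = {c, f, g, h}  B3 = {c, g, i, j}  B4 = {c, d, f, h}  B5 = {c, e, g, h}  B6 = {c, g, j, k}  B7 = {a, c, d, f}  B8 = {a, b, d, f}
Tree: B1–B2, B1–B3, B2–B4, B2–B5, B3–B6, B4–B7, B7–B8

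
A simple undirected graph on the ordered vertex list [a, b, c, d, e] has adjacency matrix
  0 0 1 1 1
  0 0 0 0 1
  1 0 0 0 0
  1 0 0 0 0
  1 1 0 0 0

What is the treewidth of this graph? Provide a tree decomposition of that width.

Each bag holds 2 vertices, so the decomposition has width 1, which upper-bounds the treewidth. Any graph with an edge has treewidth ≥ 1, and G has the edge a–e. Combining the bounds, tw(G) = 1.

Treewidth 1.
One such decomposition:
Bags: B1 = {a, e}  B2 = {b, e}  B3 = {a, c}  B4 = {a, d}
Tree: B1–B2, B1–B3, B3–B4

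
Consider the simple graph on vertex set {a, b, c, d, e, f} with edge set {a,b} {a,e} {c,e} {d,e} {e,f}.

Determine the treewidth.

1

A width-1 tree decomposition is:
Bags: B1 = {e, f}  B2 = {d, e}  B3 = {a, e}  B4 = {a, b}  B5 = {c, e}
Tree: B1–B2, B2–B3, B3–B4, B2–B5
The largest bag has 2 vertices, giving width 1; this decomposition certifies tw(G) ≤ 1. Any graph with an edge has treewidth ≥ 1, and G has the edge e–f. Therefore the treewidth is 1.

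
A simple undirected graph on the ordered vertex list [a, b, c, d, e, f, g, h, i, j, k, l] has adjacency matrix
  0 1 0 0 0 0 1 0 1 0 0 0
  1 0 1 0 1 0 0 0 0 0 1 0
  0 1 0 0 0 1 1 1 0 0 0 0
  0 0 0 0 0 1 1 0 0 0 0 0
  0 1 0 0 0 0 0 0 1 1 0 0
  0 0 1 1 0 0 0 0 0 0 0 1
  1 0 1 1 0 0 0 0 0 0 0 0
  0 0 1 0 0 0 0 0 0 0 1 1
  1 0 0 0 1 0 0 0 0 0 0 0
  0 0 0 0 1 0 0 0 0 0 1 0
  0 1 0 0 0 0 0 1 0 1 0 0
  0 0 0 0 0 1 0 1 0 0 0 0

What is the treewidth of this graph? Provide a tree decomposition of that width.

The largest bag has 4 vertices, giving width 3; this decomposition certifies tw(G) ≤ 3. For the lower bound: the 4 vertex sets {d,f,l}, {g}, {c}, {a,b,h,k} are disjoint, each induces a connected subgraph, and every pair is joined by at least one edge of G. Contracting each set to a single vertex therefore yields K_{4} as a minor, and since treewidth is minor-monotone, tw(G) ≥ tw(K_{4}) = 3. Combining the bounds, tw(G) = 3.

Treewidth 3.
One optimal decomposition is:
Bags: B1 = {d, f, g, l}  B2 = {c, f, g, l}  B3 = {c, g, h, l}  B4 = {a, c, g, h}  B5 = {a, b, c, h}  B6 = {a, b, h, k}  B7 = {a, b, i, k}  B8 = {b, e, i, k}  B9 = {e, i, j, k}
Tree: B1–B2, B2–B3, B3–B4, B4–B5, B5–B6, B6–B7, B7–B8, B8–B9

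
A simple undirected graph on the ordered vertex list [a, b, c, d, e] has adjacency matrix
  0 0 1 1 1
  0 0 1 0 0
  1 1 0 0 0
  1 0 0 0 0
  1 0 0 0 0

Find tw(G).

A width-1 tree decomposition is:
Bags: B1 = {a, c}  B2 = {b, c}  B3 = {a, e}  B4 = {a, d}
Tree: B1–B2, B1–B3, B1–B4
Each bag holds 2 vertices, so the decomposition has width 1, which upper-bounds the treewidth. Any graph with an edge has treewidth ≥ 1, and G has the edge c–a. Combining the bounds, tw(G) = 1.

1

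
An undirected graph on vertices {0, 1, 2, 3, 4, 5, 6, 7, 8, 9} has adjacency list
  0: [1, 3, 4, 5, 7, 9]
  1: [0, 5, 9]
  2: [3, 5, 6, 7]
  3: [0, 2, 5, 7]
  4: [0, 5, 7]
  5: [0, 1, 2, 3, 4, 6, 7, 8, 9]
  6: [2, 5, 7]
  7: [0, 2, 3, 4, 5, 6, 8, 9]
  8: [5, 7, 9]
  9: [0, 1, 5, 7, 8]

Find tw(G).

A width-3 tree decomposition is:
Bags: B1 = {0, 5, 7, 9}  B2 = {5, 7, 8, 9}  B3 = {0, 1, 5, 9}  B4 = {0, 3, 5, 7}  B5 = {2, 3, 5, 7}  B6 = {0, 4, 5, 7}  B7 = {2, 5, 6, 7}
Tree: B1–B2, B1–B3, B1–B4, B4–B5, B1–B6, B5–B7
Every bag has size at most 4, so the width is 4 − 1 = 3 and tw(G) ≤ 3. On the other hand G contains the 4-clique {0, 1, 5, 9}. A clique must lie in a single bag of any decomposition, so no decomposition can have width below 3. Combining the bounds, tw(G) = 3.

3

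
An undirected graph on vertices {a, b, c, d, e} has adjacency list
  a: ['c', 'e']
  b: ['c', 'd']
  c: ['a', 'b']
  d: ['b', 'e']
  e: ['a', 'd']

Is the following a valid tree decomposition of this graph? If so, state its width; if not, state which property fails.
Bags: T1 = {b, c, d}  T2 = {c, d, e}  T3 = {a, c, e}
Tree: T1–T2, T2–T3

Checking the three conditions: (i) the bags cover all of {a, b, c, d, e}; (ii) for each edge, some bag contains both endpoints; (iii) the bags containing any fixed vertex form a subtree. All hold, so the decomposition is valid with width 3 − 1 = 2.

Yes; width 2.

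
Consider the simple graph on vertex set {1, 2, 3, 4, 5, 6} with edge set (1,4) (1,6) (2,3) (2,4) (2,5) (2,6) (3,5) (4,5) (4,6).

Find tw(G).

A width-2 tree decomposition is:
Bags: B1 = {2, 4, 6}  B2 = {2, 4, 5}  B3 = {1, 4, 6}  B4 = {2, 3, 5}
Tree: B1–B2, B1–B3, B2–B4
The largest bag has 3 vertices, giving width 2; this decomposition certifies tw(G) ≤ 2. On the other hand G contains the 3-clique {1, 4, 6}. A clique must lie in a single bag of any decomposition, so no decomposition can have width below 2. The upper and lower bounds meet at 2, so that is the treewidth.

2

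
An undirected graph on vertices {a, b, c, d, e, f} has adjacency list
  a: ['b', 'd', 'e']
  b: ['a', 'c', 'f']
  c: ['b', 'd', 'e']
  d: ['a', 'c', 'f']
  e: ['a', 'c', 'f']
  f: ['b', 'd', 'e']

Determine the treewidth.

A width-3 tree decomposition is:
Bags: B1 = {a, b, d, e}  B2 = {b, d, e, f}  B3 = {b, c, d, e}
Tree: B1–B2, B2–B3
The largest bag has 4 vertices, giving width 3; this decomposition certifies tw(G) ≤ 3. For the lower bound: the 4 vertex sets {a,b}, {d,f}, {e}, {c} are disjoint, each induces a connected subgraph, and every pair is joined by at least one edge of G. Contracting each set to a single vertex therefore yields K_{4} as a minor, and since treewidth is minor-monotone, tw(G) ≥ tw(K_{4}) = 3. Combining the bounds, tw(G) = 3.

3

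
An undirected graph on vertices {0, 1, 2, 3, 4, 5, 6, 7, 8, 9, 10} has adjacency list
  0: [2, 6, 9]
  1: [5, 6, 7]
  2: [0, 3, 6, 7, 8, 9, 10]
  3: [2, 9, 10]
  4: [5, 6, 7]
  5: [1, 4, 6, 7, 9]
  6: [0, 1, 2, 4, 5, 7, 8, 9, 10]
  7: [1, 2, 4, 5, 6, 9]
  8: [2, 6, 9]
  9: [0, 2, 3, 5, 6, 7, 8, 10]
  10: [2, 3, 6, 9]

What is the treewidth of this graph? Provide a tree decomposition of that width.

The largest bag has 4 vertices, giving width 3; this decomposition certifies tw(G) ≤ 3. For the lower bound, the 4 vertices {2, 3, 9, 10} are pairwise adjacent, and any tree decomposition puts a clique entirely inside one bag — forcing width ≥ 3. Combining the bounds, tw(G) = 3.

Treewidth 3.
One such decomposition:
Bags: B1 = {0, 2, 6, 9}  B2 = {2, 6, 9, 10}  B3 = {2, 6, 7, 9}  B4 = {5, 6, 7, 9}  B5 = {4, 5, 6, 7}  B6 = {2, 6, 8, 9}  B7 = {2, 3, 9, 10}  B8 = {1, 5, 6, 7}
Tree: B1–B2, B1–B3, B3–B4, B4–B5, B2–B6, B2–B7, B5–B8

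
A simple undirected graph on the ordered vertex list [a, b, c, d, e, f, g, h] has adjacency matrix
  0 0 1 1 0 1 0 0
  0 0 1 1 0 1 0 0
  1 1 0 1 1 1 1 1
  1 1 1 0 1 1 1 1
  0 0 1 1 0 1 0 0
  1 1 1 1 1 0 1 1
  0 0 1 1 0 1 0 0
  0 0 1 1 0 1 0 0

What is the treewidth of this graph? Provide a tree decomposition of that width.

Treewidth 3.
One optimal decomposition is:
Bags: B1 = {a, c, d, f}  B2 = {b, c, d, f}  B3 = {c, d, e, f}  B4 = {c, d, f, g}  B5 = {c, d, f, h}
Tree: B1–B2, B2–B3, B3–B4, B2–B5

The largest bag has 4 vertices, giving width 3; this decomposition certifies tw(G) ≤ 3. For the lower bound, the 4 vertices {c, d, f, g} are pairwise adjacent, and any tree decomposition puts a clique entirely inside one bag — forcing width ≥ 3. Combining the bounds, tw(G) = 3.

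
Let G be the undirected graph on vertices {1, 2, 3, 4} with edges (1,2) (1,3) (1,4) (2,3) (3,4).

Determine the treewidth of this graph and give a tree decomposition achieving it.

Every bag has size at most 3, so the width is 3 − 1 = 2 and tw(G) ≤ 2. On the other hand G contains the 3-clique {1, 2, 3}. A clique must lie in a single bag of any decomposition, so no decomposition can have width below 2. The upper and lower bounds meet at 2, so that is the treewidth.

Treewidth 2.
One such decomposition:
Bags: B1 = {1, 2, 3}  B2 = {1, 3, 4}
Tree: B1–B2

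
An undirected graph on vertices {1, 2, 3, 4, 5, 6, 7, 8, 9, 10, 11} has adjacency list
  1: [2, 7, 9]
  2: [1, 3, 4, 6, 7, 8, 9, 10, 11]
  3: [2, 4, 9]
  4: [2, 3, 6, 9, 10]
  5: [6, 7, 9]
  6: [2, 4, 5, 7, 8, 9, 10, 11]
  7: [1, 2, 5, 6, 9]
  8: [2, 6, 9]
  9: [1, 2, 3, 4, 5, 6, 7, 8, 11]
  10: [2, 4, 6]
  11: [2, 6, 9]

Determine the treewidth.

3

A width-3 tree decomposition is:
Bags: B1 = {2, 4, 6, 9}  B2 = {2, 6, 7, 9}  B3 = {5, 6, 7, 9}  B4 = {2, 4, 6, 10}  B5 = {1, 2, 7, 9}  B6 = {2, 6, 9, 11}  B7 = {2, 3, 4, 9}  B8 = {2, 6, 8, 9}
Tree: B1–B2, B2–B3, B1–B4, B2–B5, B2–B6, B1–B7, B2–B8
The largest bag has 4 vertices, giving width 3; this decomposition certifies tw(G) ≤ 3. Conversely, {1, 2, 7, 9} is a clique of size 4, and the vertices of any clique must share a bag in every tree decomposition; so some bag has ≥ 4 vertices and tw(G) ≥ 3. Therefore the treewidth is 3.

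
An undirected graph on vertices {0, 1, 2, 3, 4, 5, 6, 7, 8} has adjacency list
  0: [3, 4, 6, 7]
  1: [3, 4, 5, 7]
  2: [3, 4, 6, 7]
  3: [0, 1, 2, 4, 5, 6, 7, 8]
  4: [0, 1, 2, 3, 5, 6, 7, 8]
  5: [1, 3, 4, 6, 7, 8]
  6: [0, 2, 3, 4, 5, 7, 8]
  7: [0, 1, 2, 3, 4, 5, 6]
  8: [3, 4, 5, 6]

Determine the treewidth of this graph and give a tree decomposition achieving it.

Every bag has size at most 5, so the width is 5 − 1 = 4 and tw(G) ≤ 4. For the lower bound, the 5 vertices {1, 3, 4, 5, 7} are pairwise adjacent, and any tree decomposition puts a clique entirely inside one bag — forcing width ≥ 4. Hence tw(G) = 4 exactly.

Treewidth 4.
Bags: B1 = {2, 3, 4, 6, 7}  B2 = {0, 3, 4, 6, 7}  B3 = {3, 4, 5, 6, 7}  B4 = {1, 3, 4, 5, 7}  B5 = {3, 4, 5, 6, 8}
Tree: B1–B2, B2–B3, B3–B4, B3–B5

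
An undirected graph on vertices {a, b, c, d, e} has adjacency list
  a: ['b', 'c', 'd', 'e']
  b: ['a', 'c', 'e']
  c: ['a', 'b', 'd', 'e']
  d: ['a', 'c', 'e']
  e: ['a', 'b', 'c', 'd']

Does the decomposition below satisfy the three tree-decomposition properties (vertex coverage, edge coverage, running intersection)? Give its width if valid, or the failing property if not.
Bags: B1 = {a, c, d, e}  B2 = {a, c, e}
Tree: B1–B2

A tree decomposition must satisfy three properties: every vertex lies in some bag; for every edge, both endpoints lie together in some bag; and for every vertex, the bags containing it form a connected subtree. Here vertex b appears in no bag, so the decomposition is invalid.

No — vertex b appears in no bag.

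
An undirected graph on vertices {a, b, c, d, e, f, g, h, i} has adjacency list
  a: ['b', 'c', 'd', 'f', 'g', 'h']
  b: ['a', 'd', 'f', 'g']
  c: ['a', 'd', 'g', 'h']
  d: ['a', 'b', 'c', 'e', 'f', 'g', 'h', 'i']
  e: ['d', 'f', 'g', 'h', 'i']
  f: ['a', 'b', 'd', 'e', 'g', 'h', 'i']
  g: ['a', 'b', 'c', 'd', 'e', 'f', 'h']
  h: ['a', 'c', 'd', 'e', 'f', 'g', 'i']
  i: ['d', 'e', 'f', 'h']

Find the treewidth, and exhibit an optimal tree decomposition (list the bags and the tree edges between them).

Treewidth 4.
Bags: B1 = {a, b, d, f, g}  B2 = {a, d, f, g, h}  B3 = {d, e, f, g, h}  B4 = {d, e, f, h, i}  B5 = {a, c, d, g, h}
Tree: B1–B2, B2–B3, B3–B4, B2–B5

Every bag has size at most 5, so the width is 5 − 1 = 4 and tw(G) ≤ 4. On the other hand G contains the 5-clique {a, c, d, g, h}. A clique must lie in a single bag of any decomposition, so no decomposition can have width below 4. Therefore the treewidth is 4.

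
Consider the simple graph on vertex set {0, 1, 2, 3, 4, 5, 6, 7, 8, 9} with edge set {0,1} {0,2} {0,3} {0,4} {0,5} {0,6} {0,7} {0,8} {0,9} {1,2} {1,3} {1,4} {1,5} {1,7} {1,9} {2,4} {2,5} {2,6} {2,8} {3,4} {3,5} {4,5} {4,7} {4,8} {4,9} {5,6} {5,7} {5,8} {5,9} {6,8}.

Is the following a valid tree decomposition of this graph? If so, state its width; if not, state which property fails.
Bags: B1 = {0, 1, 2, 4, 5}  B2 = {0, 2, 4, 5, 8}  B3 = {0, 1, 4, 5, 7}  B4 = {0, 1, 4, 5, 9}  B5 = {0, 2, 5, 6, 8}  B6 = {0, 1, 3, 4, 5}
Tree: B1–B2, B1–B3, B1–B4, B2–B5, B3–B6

Yes; width 4.

Vertex coverage: the bags together contain {0, 1, 2, 3, 4, 5, 6, 7, 8, 9}, the full vertex set. Edge coverage: each edge of G has both endpoints in at least one bag. Running intersection: for every vertex, the bags containing it form a connected subtree. All three properties hold, so this is a valid tree decomposition of width max|bag| − 1 = 4, and hence tw(G) ≤ 4.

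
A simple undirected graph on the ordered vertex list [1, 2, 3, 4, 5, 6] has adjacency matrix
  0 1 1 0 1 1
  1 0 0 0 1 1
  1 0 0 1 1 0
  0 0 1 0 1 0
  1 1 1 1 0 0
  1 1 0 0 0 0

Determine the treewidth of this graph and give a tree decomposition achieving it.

Each bag holds 3 vertices, so the decomposition has width 2, which upper-bounds the treewidth. For the lower bound, the 3 vertices {1, 2, 5} are pairwise adjacent, and any tree decomposition puts a clique entirely inside one bag — forcing width ≥ 2. The upper and lower bounds meet at 2, so that is the treewidth.

Treewidth 2.
One optimal decomposition is:
Bags: B1 = {3, 4, 5}  B2 = {1, 3, 5}  B3 = {1, 2, 5}  B4 = {1, 2, 6}
Tree: B1–B2, B2–B3, B3–B4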